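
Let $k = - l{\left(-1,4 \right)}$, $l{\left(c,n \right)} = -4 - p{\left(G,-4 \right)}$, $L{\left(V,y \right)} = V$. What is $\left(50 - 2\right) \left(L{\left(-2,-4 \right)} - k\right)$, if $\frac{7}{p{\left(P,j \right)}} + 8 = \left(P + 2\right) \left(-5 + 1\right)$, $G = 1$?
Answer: $- \frac{1356}{5} \approx -271.2$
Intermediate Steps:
$p{\left(P,j \right)} = \frac{7}{-16 - 4 P}$ ($p{\left(P,j \right)} = \frac{7}{-8 + \left(P + 2\right) \left(-5 + 1\right)} = \frac{7}{-8 + \left(2 + P\right) \left(-4\right)} = \frac{7}{-8 - \left(8 + 4 P\right)} = \frac{7}{-16 - 4 P}$)
$l{\left(c,n \right)} = - \frac{73}{20}$ ($l{\left(c,n \right)} = -4 - - \frac{7}{16 + 4 \cdot 1} = -4 - - \frac{7}{16 + 4} = -4 - - \frac{7}{20} = -4 + \frac{7}{20} = - \frac{73}{20}$)
$k = \frac{73}{20}$ ($k = \left(-1\right) \left(- \frac{73}{20}\right) = \frac{73}{20} \approx 3.65$)
$\left(50 - 2\right) \left(L{\left(-2,-4 \right)} - k\right) = \left(50 - 2\right) \left(-2 - \frac{73}{20}\right) = 48 \left(-2 - \frac{73}{20}\right) = 48 \left(- \frac{113}{20}\right) = - \frac{1356}{5}$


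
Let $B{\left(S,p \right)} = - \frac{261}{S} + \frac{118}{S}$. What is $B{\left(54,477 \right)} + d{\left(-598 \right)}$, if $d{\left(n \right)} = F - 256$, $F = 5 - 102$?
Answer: $- \frac{19205}{54} \approx -355.65$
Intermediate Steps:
$F = -97$ ($F = 5 - 102 = -97$)
$d{\left(n \right)} = -353$ ($d{\left(n \right)} = -97 - 256 = -353$)
$B{\left(S,p \right)} = - \frac{143}{S}$
$B{\left(54,477 \right)} + d{\left(-598 \right)} = - \frac{143}{54} - 353 = - \frac{19205}{54}$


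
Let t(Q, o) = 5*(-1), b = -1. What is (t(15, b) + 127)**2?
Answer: 14884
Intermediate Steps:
t(Q, o) = -5
(t(15, b) + 127)**2 = (-5 + 127)**2 = 122**2 = 14884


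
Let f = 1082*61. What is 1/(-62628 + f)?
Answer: 1/3374 ≈ 0.00029638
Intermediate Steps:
f = 66002
1/(-62628 + f) = 1/(-62628 + 66002) = 1/3374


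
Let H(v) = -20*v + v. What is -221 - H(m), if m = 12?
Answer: 7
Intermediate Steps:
H(v) = -19*v
-221 - H(m) = -221 - (-19)*12 = -221 - 1*(-228) = -221 + 228 = 7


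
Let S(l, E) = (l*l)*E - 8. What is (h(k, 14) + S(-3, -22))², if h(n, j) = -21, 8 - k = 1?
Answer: 51529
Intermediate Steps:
k = 7 (k = 8 - 1*1 = 8 - 1 = 7)
S(l, E) = -8 + E*l² (S(l, E) = l²*E - 8 = E*l² - 8 = -8 + E*l²)
(h(k, 14) + S(-3, -22))² = (-21 + (-8 - 22*(-3)²))² = (-21 + (-8 - 22*9))² = (-21 + (-8 - 198))² = (-21 - 206)² = (-227)² = 51529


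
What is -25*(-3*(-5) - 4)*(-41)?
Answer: 11275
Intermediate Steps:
-25*(-3*(-5) - 4)*(-41) = -25*(15 - 4)*(-41) = -25*11*(-41) = -275*(-41) = 11275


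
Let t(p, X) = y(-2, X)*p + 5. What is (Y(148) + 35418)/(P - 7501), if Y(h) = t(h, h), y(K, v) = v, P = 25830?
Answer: 57327/18329 ≈ 3.1277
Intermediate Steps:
t(p, X) = 5 + X*p (t(p, X) = X*p + 5 = 5 + X*p)
Y(h) = 5 + h² (Y(h) = 5 + h*h = 5 + h²)
(Y(148) + 35418)/(P - 7501) = ((5 + 148²) + 35418)/(25830 - 7501) = ((5 + 21904) + 35418)/18329 = (21909 + 35418)*(1/18329) = 57327*(1/18329) = 57327/18329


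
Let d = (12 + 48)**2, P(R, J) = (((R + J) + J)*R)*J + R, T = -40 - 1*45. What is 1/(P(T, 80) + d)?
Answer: -1/506485 ≈ -1.9744e-6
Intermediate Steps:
T = -85 (T = -40 - 45 = -85)
P(R, J) = R + J*R*(R + 2*J) (P(R, J) = (((J + R) + J)*R)*J + R = ((R + 2*J)*R)*J + R = (R*(R + 2*J))*J + R = J*R*(R + 2*J) + R = R + J*R*(R + 2*J))
d = 3600 (d = 60**2 = 3600)
1/(P(T, 80) + d) = 1/(-85*(1 + 2*80**2 + 80*(-85)) + 3600) = 1/(-85*(1 + 2*6400 - 6800) + 3600) = 1/(-85*(1 + 12800 - 6800) + 3600) = 1/(-85*6001 + 3600) = 1/(-510085 + 3600) = 1/(-506485) = -1/506485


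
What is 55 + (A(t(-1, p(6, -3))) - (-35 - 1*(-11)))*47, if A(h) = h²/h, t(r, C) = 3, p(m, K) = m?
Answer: 1324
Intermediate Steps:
A(h) = h
55 + (A(t(-1, p(6, -3))) - (-35 - 1*(-11)))*47 = 55 + (3 - (-35 - 1*(-11)))*47 = 55 + (3 - (-35 + 11))*47 = 55 + (3 - 1*(-24))*47 = 55 + (3 + 24)*47 = 55 + 27*47 = 55 + 1269 = 1324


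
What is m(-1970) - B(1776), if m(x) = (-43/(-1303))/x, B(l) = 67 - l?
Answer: 4386849147/2566910 ≈ 1709.0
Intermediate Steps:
m(x) = 43/(1303*x) (m(x) = (-43*(-1/1303))/x = 43/(1303*x))
m(-1970) - B(1776) = (43/1303)/(-1970) - (67 - 1*1776) = (43/1303)*(-1/1970) - (67 - 1776) = -43/2566910 - 1*(-1709) = -43/2566910 + 1709 = 4386849147/2566910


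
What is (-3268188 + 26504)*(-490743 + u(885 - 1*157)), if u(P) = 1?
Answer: 1590830489528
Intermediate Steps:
(-3268188 + 26504)*(-490743 + u(885 - 1*157)) = (-3268188 + 26504)*(-490743 + 1) = -3241684*(-490742) = 1590830489528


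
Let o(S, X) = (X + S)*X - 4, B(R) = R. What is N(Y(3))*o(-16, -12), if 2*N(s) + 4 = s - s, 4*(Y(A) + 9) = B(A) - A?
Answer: -664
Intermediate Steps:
Y(A) = -9 (Y(A) = -9 + (A - A)/4 = -9 + (¼)*0 = -9 + 0 = -9)
N(s) = -2 (N(s) = -2 + (s - s)/2 = -2 + (½)*0 = -2 + 0 = -2)
o(S, X) = -4 + X*(S + X) (o(S, X) = (S + X)*X - 4 = X*(S + X) - 4 = -4 + X*(S + X))
N(Y(3))*o(-16, -12) = -2*(-4 + (-12)² - 16*(-12)) = -2*(-4 + 144 + 192) = -2*332 = -664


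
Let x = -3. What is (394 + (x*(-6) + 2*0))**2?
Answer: 169744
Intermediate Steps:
(394 + (x*(-6) + 2*0))**2 = (394 + (-3*(-6) + 2*0))**2 = (394 + (18 + 0))**2 = (394 + 18)**2 = 412**2 = 169744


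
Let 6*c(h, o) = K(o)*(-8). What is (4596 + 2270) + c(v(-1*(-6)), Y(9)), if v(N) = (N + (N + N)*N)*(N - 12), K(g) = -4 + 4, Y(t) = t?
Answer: 6866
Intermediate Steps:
K(g) = 0
v(N) = (-12 + N)*(N + 2*N**2) (v(N) = (N + (2*N)*N)*(-12 + N) = (N + 2*N**2)*(-12 + N) = (-12 + N)*(N + 2*N**2))
c(h, o) = 0 (c(h, o) = (0*(-8))/6 = (1/6)*0 = 0)
(4596 + 2270) + c(v(-1*(-6)), Y(9)) = (4596 + 2270) + 0 = 6866 + 0 = 6866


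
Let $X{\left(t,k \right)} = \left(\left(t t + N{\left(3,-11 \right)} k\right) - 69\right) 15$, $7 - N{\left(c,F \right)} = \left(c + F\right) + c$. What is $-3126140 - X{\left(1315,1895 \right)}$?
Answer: $-29404580$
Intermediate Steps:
$N{\left(c,F \right)} = 7 - F - 2 c$ ($N{\left(c,F \right)} = 7 - \left(\left(c + F\right) + c\right) = 7 - \left(\left(F + c\right) + c\right) = 7 - \left(F + 2 c\right) = 7 - F - 2 c$)
$X{\left(t,k \right)} = -1035 + 15 t^{2} + 180 k$ ($X{\left(t,k \right)} = \left(\left(t t + \left(7 - -11 - 6\right) k\right) - 69\right) 15 = \left(\left(t^{2} + \left(7 + 11 - 6\right) k\right) - 69\right) 15 = \left(\left(t^{2} + 12 k\right) - 69\right) 15 = \left(-69 + t^{2} + 12 k\right) 15 = -1035 + 15 t^{2} + 180 k$)
$-3126140 - X{\left(1315,1895 \right)} = -3126140 - \left(-1035 + 15 \cdot 1315^{2} + 180 \cdot 1895\right) = -3126140 - \left(-1035 + 15 \cdot 1729225 + 341100\right) = -3126140 - \left(-1035 + 25938375 + 341100\right) = -3126140 - 26278440 = -29404580$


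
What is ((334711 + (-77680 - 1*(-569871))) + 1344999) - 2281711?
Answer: -109810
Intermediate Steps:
((334711 + (-77680 - 1*(-569871))) + 1344999) - 2281711 = ((334711 + (-77680 + 569871)) + 1344999) - 2281711 = ((334711 + 492191) + 1344999) - 2281711 = (826902 + 1344999) - 2281711 = 2171901 - 2281711 = -109810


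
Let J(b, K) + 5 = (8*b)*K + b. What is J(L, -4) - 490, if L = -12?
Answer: -123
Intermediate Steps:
J(b, K) = -5 + b + 8*K*b (J(b, K) = -5 + ((8*b)*K + b) = -5 + (8*K*b + b) = -5 + (b + 8*K*b) = -5 + b + 8*K*b)
J(L, -4) - 490 = (-5 - 12 + 8*(-4)*(-12)) - 490 = (-5 - 12 + 384) - 490 = 367 - 490 = -123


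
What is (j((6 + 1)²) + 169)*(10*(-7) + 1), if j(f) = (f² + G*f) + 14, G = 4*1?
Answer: -191820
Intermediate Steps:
G = 4
j(f) = 14 + f² + 4*f (j(f) = (f² + 4*f) + 14 = 14 + f² + 4*f)
(j((6 + 1)²) + 169)*(10*(-7) + 1) = ((14 + ((6 + 1)²)² + 4*(6 + 1)²) + 169)*(10*(-7) + 1) = ((14 + (7²)² + 4*7²) + 169)*(-70 + 1) = ((14 + 49² + 4*49) + 169)*(-69) = ((14 + 2401 + 196) + 169)*(-69) = (2611 + 169)*(-69) = 2780*(-69) = -191820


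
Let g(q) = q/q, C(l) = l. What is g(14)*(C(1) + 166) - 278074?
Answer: -277907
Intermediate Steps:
g(q) = 1
g(14)*(C(1) + 166) - 278074 = 1*(1 + 166) - 278074 = 1*167 - 278074 = 167 - 278074 = -277907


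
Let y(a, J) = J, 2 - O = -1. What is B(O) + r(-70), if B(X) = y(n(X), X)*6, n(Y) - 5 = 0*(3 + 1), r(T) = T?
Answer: -52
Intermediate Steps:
O = 3 (O = 2 - 1*(-1) = 2 + 1 = 3)
n(Y) = 5 (n(Y) = 5 + 0*(3 + 1) = 5 + 0*4 = 5 + 0 = 5)
B(X) = 6*X (B(X) = X*6 = 6*X)
B(O) + r(-70) = 6*3 - 70 = 18 - 70 = -52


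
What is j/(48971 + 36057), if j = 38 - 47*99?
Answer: -4615/85028 ≈ -0.054276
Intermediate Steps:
j = -4615 (j = 38 - 4653 = -4615)
j/(48971 + 36057) = -4615/(48971 + 36057) = -4615/85028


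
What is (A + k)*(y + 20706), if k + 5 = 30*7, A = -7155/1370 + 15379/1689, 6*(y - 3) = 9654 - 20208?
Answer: 915929461075/231393 ≈ 3.9583e+6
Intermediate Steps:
y = -1756 (y = 3 + (9654 - 20208)/6 = 3 + (1/6)*(-10554) = 3 - 1759 = -1756)
A = 1796887/462786 (A = -7155*1/1370 + 15379*(1/1689) = -1431/274 + 15379/1689 = 1796887/462786 ≈ 3.8828)
k = 205 (k = -5 + 30*7 = -5 + 210 = 205)
(A + k)*(y + 20706) = (1796887/462786 + 205)*(-1756 + 20706) = (96668017/462786)*18950 = 915929461075/231393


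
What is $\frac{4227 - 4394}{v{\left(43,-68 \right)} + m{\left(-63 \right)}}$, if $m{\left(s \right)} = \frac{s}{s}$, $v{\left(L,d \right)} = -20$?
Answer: $\frac{167}{19} \approx 8.7895$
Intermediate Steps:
$m{\left(s \right)} = 1$
$\frac{4227 - 4394}{v{\left(43,-68 \right)} + m{\left(-63 \right)}} = \frac{4227 - 4394}{-20 + 1} = - \frac{167}{-19} = \left(-167\right) \left(- \frac{1}{19}\right) = \frac{167}{19}$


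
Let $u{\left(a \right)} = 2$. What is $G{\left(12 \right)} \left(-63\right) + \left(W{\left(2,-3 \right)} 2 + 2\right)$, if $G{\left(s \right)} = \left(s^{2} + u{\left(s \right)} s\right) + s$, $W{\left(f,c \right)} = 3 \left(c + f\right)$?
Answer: $-11344$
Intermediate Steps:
$W{\left(f,c \right)} = 3 c + 3 f$
$G{\left(s \right)} = s^{2} + 3 s$ ($G{\left(s \right)} = \left(s^{2} + 2 s\right) + s = s^{2} + 3 s$)
$G{\left(12 \right)} \left(-63\right) + \left(W{\left(2,-3 \right)} 2 + 2\right) = 12 \left(3 + 12\right) \left(-63\right) + \left(\left(3 \left(-3\right) + 3 \cdot 2\right) 2 + 2\right) = 12 \cdot 15 \left(-63\right) + \left(\left(-9 + 6\right) 2 + 2\right) = 180 \left(-63\right) + \left(\left(-3\right) 2 + 2\right) = -11340 + \left(-6 + 2\right) = -11340 - 4 = -11344$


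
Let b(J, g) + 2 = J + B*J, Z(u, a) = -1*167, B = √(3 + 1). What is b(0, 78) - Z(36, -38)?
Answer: 165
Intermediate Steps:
B = 2 (B = √4 = 2)
Z(u, a) = -167
b(J, g) = -2 + 3*J (b(J, g) = -2 + (J + 2*J) = -2 + 3*J)
b(0, 78) - Z(36, -38) = (-2 + 3*0) - 1*(-167) = (-2 + 0) + 167 = -2 + 167 = 165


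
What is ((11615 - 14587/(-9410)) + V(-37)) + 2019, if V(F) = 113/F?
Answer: 4746426169/348170 ≈ 13633.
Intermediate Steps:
((11615 - 14587/(-9410)) + V(-37)) + 2019 = ((11615 - 14587/(-9410)) + 113/(-37)) + 2019 = ((11615 - 14587*(-1/9410)) + 113*(-1/37)) + 2019 = ((11615 + 14587/9410) - 113/37) + 2019 = (109311737/9410 - 113/37) + 2019 = 4043470939/348170 + 2019 = 4746426169/348170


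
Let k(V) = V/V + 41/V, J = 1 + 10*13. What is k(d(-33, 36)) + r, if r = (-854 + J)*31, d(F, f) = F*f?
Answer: -26625497/1188 ≈ -22412.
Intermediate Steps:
J = 131 (J = 1 + 130 = 131)
k(V) = 1 + 41/V
r = -22413 (r = (-854 + 131)*31 = -723*31 = -22413)
k(d(-33, 36)) + r = (41 - 33*36)/((-33*36)) - 22413 = (41 - 1188)/(-1188) - 22413 = -1/1188*(-1147) - 22413 = 1147/1188 - 22413 = -26625497/1188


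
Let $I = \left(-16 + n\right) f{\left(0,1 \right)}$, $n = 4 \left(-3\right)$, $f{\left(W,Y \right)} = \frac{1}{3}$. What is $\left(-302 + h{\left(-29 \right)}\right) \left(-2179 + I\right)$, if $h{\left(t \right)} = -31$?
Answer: $728715$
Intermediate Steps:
$f{\left(W,Y \right)} = \frac{1}{3}$
$n = -12$
$I = - \frac{28}{3}$ ($I = \left(-16 - 12\right) \frac{1}{3} = \left(-28\right) \frac{1}{3} = - \frac{28}{3} \approx -9.3333$)
$\left(-302 + h{\left(-29 \right)}\right) \left(-2179 + I\right) = \left(-302 - 31\right) \left(-2179 - \frac{28}{3}\right) = \left(-333\right) \left(- \frac{6565}{3}\right) = 728715$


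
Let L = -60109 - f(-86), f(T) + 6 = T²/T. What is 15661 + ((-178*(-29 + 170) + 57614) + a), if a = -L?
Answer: 108194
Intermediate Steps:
f(T) = -6 + T (f(T) = -6 + T²/T = -6 + T)
L = -60017 (L = -60109 - (-6 - 86) = -60109 - 1*(-92) = -60109 + 92 = -60017)
a = 60017 (a = -1*(-60017) = 60017)
15661 + ((-178*(-29 + 170) + 57614) + a) = 15661 + ((-178*(-29 + 170) + 57614) + 60017) = 15661 + ((-178*141 + 57614) + 60017) = 15661 + ((-25098 + 57614) + 60017) = 15661 + (32516 + 60017) = 15661 + 92533 = 108194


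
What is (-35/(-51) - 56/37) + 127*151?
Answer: 36185438/1887 ≈ 19176.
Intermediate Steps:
(-35/(-51) - 56/37) + 127*151 = (-35*(-1/51) - 56*1/37) + 19177 = (35/51 - 56/37) + 19177 = -1561/1887 + 19177 = 36185438/1887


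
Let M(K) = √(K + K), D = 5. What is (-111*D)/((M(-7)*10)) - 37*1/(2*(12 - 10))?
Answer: -37/4 + 111*I*√14/28 ≈ -9.25 + 14.833*I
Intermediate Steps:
M(K) = √2*√K (M(K) = √(2*K) = √2*√K)
(-111*D)/((M(-7)*10)) - 37*1/(2*(12 - 10)) = (-111*5)/(((√2*√(-7))*10)) - 37*1/(2*(12 - 10)) = -555*(-I*√14/140) - 37/(2*2) = -555*(-I*√14/140) - 37/4 = -555*(-I*√14/140) - 37*¼ = -(-111)*I*√14/28 - 37/4 = 111*I*√14/28 - 37/4 = -37/4 + 111*I*√14/28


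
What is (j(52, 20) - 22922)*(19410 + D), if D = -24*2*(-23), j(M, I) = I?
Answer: -469811628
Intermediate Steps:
D = 1104 (D = -48*(-23) = 1104)
(j(52, 20) - 22922)*(19410 + D) = (20 - 22922)*(19410 + 1104) = -22902*20514 = -469811628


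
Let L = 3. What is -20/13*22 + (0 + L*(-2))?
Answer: -518/13 ≈ -39.846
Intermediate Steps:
-20/13*22 + (0 + L*(-2)) = -20/13*22 + (0 + 3*(-2)) = -20*1/13*22 + (0 - 6) = -20/13*22 - 6 = -440/13 - 6 = -518/13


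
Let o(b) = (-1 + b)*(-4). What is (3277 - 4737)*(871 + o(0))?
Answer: -1277500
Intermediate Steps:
o(b) = 4 - 4*b
(3277 - 4737)*(871 + o(0)) = (3277 - 4737)*(871 + (4 - 4*0)) = -1460*(871 + (4 + 0)) = -1460*(871 + 4) = -1460*875 = -1277500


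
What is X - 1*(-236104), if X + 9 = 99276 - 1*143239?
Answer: 192132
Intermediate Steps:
X = -43972 (X = -9 + (99276 - 1*143239) = -9 + (99276 - 143239) = -9 - 43963 = -43972)
X - 1*(-236104) = -43972 - 1*(-236104) = -43972 + 236104 = 192132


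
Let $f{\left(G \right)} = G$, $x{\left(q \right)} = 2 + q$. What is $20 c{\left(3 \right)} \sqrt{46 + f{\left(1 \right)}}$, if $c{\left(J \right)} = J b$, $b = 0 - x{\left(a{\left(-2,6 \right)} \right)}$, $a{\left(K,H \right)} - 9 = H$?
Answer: $- 1020 \sqrt{47} \approx -6992.8$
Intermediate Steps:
$a{\left(K,H \right)} = 9 + H$
$b = -17$ ($b = 0 - \left(2 + \left(9 + 6\right)\right) = 0 - \left(2 + 15\right) = 0 - 17 = -17$)
$c{\left(J \right)} = - 17 J$ ($c{\left(J \right)} = J \left(-17\right) = - 17 J$)
$20 c{\left(3 \right)} \sqrt{46 + f{\left(1 \right)}} = 20 \left(\left(-17\right) 3\right) \sqrt{46 + 1} = 20 \left(-51\right) \sqrt{47} = - 1020 \sqrt{47}$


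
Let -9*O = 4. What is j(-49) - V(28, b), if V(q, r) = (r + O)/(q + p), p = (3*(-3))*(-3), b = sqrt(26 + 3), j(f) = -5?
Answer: -2471/495 - sqrt(29)/55 ≈ -5.0898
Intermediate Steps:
O = -4/9 (O = -1/9*4 = -4/9 ≈ -0.44444)
b = sqrt(29) ≈ 5.3852
p = 27 (p = -9*(-3) = 27)
V(q, r) = (-4/9 + r)/(27 + q) (V(q, r) = (r - 4/9)/(q + 27) = (-4/9 + r)/(27 + q))
j(-49) - V(28, b) = -5 - (-4/9 + sqrt(29))/(27 + 28) = -5 - (-4/9 + sqrt(29))/55 = -5 - (-4/495 + sqrt(29)/55) = -5 + (4/495 - sqrt(29)/55) = -2471/495 - sqrt(29)/55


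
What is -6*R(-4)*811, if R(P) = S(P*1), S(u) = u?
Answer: 19464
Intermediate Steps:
R(P) = P (R(P) = P*1 = P)
-6*R(-4)*811 = -6*(-4)*811 = 24*811 = 19464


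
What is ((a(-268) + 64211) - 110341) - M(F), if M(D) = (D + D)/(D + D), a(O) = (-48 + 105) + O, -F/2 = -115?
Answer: -46342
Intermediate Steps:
F = 230 (F = -2*(-115) = 230)
a(O) = 57 + O
M(D) = 1 (M(D) = (2*D)/((2*D)) = (2*D)*(1/(2*D)) = 1)
((a(-268) + 64211) - 110341) - M(F) = (((57 - 268) + 64211) - 110341) - 1*1 = ((-211 + 64211) - 110341) - 1 = (64000 - 110341) - 1 = -46341 - 1 = -46342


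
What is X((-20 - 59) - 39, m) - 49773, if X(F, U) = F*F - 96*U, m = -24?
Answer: -33545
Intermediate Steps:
X(F, U) = F² - 96*U
X((-20 - 59) - 39, m) - 49773 = (((-20 - 59) - 39)² - 96*(-24)) - 49773 = ((-79 - 39)² + 2304) - 49773 = ((-118)² + 2304) - 49773 = (13924 + 2304) - 49773 = 16228 - 49773 = -33545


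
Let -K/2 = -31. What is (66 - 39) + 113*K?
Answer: 7033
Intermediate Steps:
K = 62 (K = -2*(-31) = 62)
(66 - 39) + 113*K = (66 - 39) + 113*62 = 27 + 7006 = 7033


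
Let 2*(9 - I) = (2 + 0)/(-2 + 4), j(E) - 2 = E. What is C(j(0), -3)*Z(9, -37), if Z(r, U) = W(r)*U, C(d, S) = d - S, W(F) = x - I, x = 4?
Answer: 1665/2 ≈ 832.50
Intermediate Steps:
j(E) = 2 + E
I = 17/2 (I = 9 - (2 + 0)/(2*(-2 + 4)) = 9 - 1/2 = 9 - ½*1 = 9 - ½ = 17/2 ≈ 8.5000)
W(F) = -9/2 (W(F) = 4 - 1*17/2 = 4 - 17/2 = -9/2)
Z(r, U) = -9*U/2
C(j(0), -3)*Z(9, -37) = ((2 + 0) - 1*(-3))*(-9/2*(-37)) = (2 + 3)*(333/2) = 5*(333/2) = 1665/2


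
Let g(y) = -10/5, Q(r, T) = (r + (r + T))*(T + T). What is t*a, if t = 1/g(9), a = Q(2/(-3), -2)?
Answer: -20/3 ≈ -6.6667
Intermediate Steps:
Q(r, T) = 2*T*(T + 2*r) (Q(r, T) = (r + (T + r))*(2*T) = (T + 2*r)*(2*T) = 2*T*(T + 2*r))
g(y) = -2 (g(y) = -10*1/5 = -2)
a = 40/3 (a = 2*(-2)*(-2 + 2*(2/(-3))) = 2*(-2)*(-2 + 2*(2*(-1/3))) = 2*(-2)*(-2 + 2*(-2/3)) = 2*(-2)*(-2 - 4/3) = 2*(-2)*(-10/3) = 40/3 ≈ 13.333)
t = -1/2 (t = 1/(-2) = -1/2 ≈ -0.50000)
t*a = -1/2*40/3 = -20/3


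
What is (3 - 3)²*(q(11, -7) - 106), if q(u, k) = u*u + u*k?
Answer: 0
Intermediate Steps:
q(u, k) = u² + k*u
(3 - 3)²*(q(11, -7) - 106) = (3 - 3)²*(11*(-7 + 11) - 106) = 0²*(11*4 - 106) = 0*(44 - 106) = 0*(-62) = 0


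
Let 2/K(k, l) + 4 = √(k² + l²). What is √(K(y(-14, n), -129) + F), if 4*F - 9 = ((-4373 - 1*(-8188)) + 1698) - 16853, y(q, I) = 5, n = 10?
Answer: √(45332 - 11331*√16666)/(2*√(-4 + √16666)) ≈ 53.223*I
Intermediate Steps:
K(k, l) = 2/(-4 + √(k² + l²))
F = -11331/4 (F = 9/4 + (((-4373 - 1*(-8188)) + 1698) - 16853)/4 = 9/4 + (((-4373 + 8188) + 1698) - 16853)/4 = 9/4 + ((3815 + 1698) - 16853)/4 = 9/4 + (5513 - 16853)/4 = 9/4 + (¼)*(-11340) = 9/4 - 2835 = -11331/4 ≈ -2832.8)
√(K(y(-14, n), -129) + F) = √(2/(-4 + √(5² + (-129)²)) - 11331/4) = √(2/(-4 + √(25 + 16641)) - 11331/4) = √(2/(-4 + √16666) - 11331/4) = √(-11331/4 + 2/(-4 + √16666))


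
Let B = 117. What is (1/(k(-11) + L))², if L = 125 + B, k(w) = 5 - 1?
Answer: 1/60516 ≈ 1.6525e-5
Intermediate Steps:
k(w) = 4
L = 242 (L = 125 + 117 = 242)
(1/(k(-11) + L))² = (1/(4 + 242))² = (1/246)² = 1/60516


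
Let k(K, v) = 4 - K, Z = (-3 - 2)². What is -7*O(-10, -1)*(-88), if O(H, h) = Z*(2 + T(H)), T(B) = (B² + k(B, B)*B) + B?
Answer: -739200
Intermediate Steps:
Z = 25 (Z = (-5)² = 25)
T(B) = B + B² + B*(4 - B) (T(B) = (B² + (4 - B)*B) + B = (B² + B*(4 - B)) + B = B + B² + B*(4 - B))
O(H, h) = 50 + 125*H (O(H, h) = 25*(2 + 5*H) = 50 + 125*H)
-7*O(-10, -1)*(-88) = -7*(50 + 125*(-10))*(-88) = -7*(50 - 1250)*(-88) = -7*(-1200)*(-88) = 8400*(-88) = -739200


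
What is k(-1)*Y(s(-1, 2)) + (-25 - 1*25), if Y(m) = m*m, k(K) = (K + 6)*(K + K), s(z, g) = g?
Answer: -90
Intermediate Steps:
k(K) = 2*K*(6 + K) (k(K) = (6 + K)*(2*K) = 2*K*(6 + K))
Y(m) = m**2
k(-1)*Y(s(-1, 2)) + (-25 - 1*25) = (2*(-1)*(6 - 1))*2**2 + (-25 - 1*25) = (2*(-1)*5)*4 + (-25 - 25) = -10*4 - 50 = -40 - 50 = -90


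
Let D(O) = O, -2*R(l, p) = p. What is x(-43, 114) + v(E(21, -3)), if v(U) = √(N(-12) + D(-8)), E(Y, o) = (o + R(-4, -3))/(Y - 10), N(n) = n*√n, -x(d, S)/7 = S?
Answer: -798 + 2*√(-2 - 6*I*√3) ≈ -793.86 - 5.0166*I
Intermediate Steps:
x(d, S) = -7*S
R(l, p) = -p/2
N(n) = n^(3/2)
E(Y, o) = (3/2 + o)/(-10 + Y) (E(Y, o) = (o - ½*(-3))/(Y - 10) = (o + 3/2)/(-10 + Y) = (3/2 + o)/(-10 + Y))
v(U) = √(-8 - 24*I*√3) (v(U) = √((-12)^(3/2) - 8) = √(-24*I*√3 - 8) = √(-8 - 24*I*√3))
x(-43, 114) + v(E(21, -3)) = -7*114 + 2*√(-2 - 6*I*√3) = -798 + 2*√(-2 - 6*I*√3)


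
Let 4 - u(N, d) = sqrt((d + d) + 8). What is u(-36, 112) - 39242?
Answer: -39238 - 2*sqrt(58) ≈ -39253.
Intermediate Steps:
u(N, d) = 4 - sqrt(8 + 2*d) (u(N, d) = 4 - sqrt((d + d) + 8) = 4 - sqrt(2*d + 8) = 4 - sqrt(8 + 2*d))
u(-36, 112) - 39242 = (4 - sqrt(8 + 2*112)) - 39242 = (4 - sqrt(8 + 224)) - 39242 = (4 - sqrt(232)) - 39242 = (4 - 2*sqrt(58)) - 39242 = -39238 - 2*sqrt(58)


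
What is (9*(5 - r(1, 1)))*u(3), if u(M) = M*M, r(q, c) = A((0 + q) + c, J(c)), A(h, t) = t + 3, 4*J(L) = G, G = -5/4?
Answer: 2997/16 ≈ 187.31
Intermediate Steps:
G = -5/4 (G = -5*¼ = -5/4 ≈ -1.2500)
J(L) = -5/16 (J(L) = (¼)*(-5/4) = -5/16)
A(h, t) = 3 + t
r(q, c) = 43/16 (r(q, c) = 3 - 5/16 = 43/16)
u(M) = M²
(9*(5 - r(1, 1)))*u(3) = (9*(5 - 1*43/16))*3² = (9*(5 - 43/16))*9 = (9*(37/16))*9 = (333/16)*9 = 2997/16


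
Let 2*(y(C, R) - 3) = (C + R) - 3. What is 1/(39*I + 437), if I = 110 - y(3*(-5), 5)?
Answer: 2/9727 ≈ 0.00020561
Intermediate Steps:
y(C, R) = 3/2 + C/2 + R/2 (y(C, R) = 3 + ((C + R) - 3)/2 = 3 + (-3 + C + R)/2 = 3 + (-3/2 + C/2 + R/2) = 3/2 + C/2 + R/2)
I = 227/2 (I = 110 - (3/2 + (3*(-5))/2 + (1/2)*5) = 110 - (3/2 + (1/2)*(-15) + 5/2) = 110 - (3/2 - 15/2 + 5/2) = 110 - 1*(-7/2) = 110 + 7/2 = 227/2 ≈ 113.50)
1/(39*I + 437) = 1/(39*(227/2) + 437) = 1/(8853/2 + 437) = 1/(9727/2) = 2/9727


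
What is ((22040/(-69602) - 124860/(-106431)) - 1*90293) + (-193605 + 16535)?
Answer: -25391898510067/94971929 ≈ -2.6736e+5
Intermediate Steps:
((22040/(-69602) - 124860/(-106431)) - 1*90293) + (-193605 + 16535) = ((22040*(-1/69602) - 124860*(-1/106431)) - 90293) - 177070 = ((-11020/34801 + 41620/35477) - 90293) - 177070 = (81343160/94971929 - 90293) - 177070 = -8575219042037/94971929 - 177070 = -25391898510067/94971929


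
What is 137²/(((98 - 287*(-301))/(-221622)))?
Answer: -4159623318/86485 ≈ -48097.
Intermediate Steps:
137²/(((98 - 287*(-301))/(-221622))) = 18769/(((98 + 86387)*(-1/221622))) = 18769/((86485*(-1/221622))) = 18769/(-86485/221622) = 18769*(-221622/86485) = -4159623318/86485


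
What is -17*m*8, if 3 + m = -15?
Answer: 2448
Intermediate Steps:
m = -18 (m = -3 - 15 = -18)
-17*m*8 = -17*(-18)*8 = 306*8 = 2448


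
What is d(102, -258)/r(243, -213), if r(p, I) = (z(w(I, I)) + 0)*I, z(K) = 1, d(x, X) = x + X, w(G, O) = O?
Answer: 52/71 ≈ 0.73239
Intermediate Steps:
d(x, X) = X + x
r(p, I) = I (r(p, I) = (1 + 0)*I = 1*I = I)
d(102, -258)/r(243, -213) = (-258 + 102)/(-213) = -156*(-1/213) = 52/71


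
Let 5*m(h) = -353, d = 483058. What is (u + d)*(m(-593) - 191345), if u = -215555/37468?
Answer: -455846216915709/4930 ≈ -9.2464e+10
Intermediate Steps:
u = -11345/1972 (u = -215555*1/37468 = -11345/1972 ≈ -5.7530)
m(h) = -353/5 (m(h) = (1/5)*(-353) = -353/5)
(u + d)*(m(-593) - 191345) = (-11345/1972 + 483058)*(-353/5 - 191345) = (952579031/1972)*(-957078/5) = -455846216915709/4930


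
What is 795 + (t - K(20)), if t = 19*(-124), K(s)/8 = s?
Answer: -1721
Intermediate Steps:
K(s) = 8*s
t = -2356
795 + (t - K(20)) = 795 + (-2356 - 8*20) = 795 + (-2356 - 1*160) = 795 + (-2356 - 160) = 795 - 2516 = -1721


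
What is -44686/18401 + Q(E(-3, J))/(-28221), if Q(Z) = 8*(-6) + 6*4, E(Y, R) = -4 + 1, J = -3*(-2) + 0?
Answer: -420213994/173098207 ≈ -2.4276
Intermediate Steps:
J = 6 (J = 6 + 0 = 6)
E(Y, R) = -3
Q(Z) = -24 (Q(Z) = -48 + 24 = -24)
-44686/18401 + Q(E(-3, J))/(-28221) = -44686/18401 - 24/(-28221) = -44686*1/18401 - 24*(-1/28221) = -44686/18401 + 8/9407 = -420213994/173098207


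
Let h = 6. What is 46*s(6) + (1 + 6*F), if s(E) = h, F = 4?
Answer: 301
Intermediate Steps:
s(E) = 6
46*s(6) + (1 + 6*F) = 46*6 + (1 + 6*4) = 276 + (1 + 24) = 276 + 25 = 301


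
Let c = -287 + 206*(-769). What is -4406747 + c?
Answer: -4565448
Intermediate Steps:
c = -158701 (c = -287 - 158414 = -158701)
-4406747 + c = -4406747 - 158701 = -4565448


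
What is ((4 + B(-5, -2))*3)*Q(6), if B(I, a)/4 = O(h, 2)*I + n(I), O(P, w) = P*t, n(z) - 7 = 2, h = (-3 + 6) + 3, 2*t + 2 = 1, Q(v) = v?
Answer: 1800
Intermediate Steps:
t = -½ (t = -1 + (½)*1 = -1 + ½ = -½ ≈ -0.50000)
h = 6 (h = 3 + 3 = 6)
n(z) = 9 (n(z) = 7 + 2 = 9)
O(P, w) = -P/2 (O(P, w) = P*(-½) = -P/2)
B(I, a) = 36 - 12*I (B(I, a) = 4*((-½*6)*I + 9) = 4*(-3*I + 9) = 4*(9 - 3*I) = 36 - 12*I)
((4 + B(-5, -2))*3)*Q(6) = ((4 + (36 - 12*(-5)))*3)*6 = ((4 + (36 + 60))*3)*6 = ((4 + 96)*3)*6 = (100*3)*6 = 300*6 = 1800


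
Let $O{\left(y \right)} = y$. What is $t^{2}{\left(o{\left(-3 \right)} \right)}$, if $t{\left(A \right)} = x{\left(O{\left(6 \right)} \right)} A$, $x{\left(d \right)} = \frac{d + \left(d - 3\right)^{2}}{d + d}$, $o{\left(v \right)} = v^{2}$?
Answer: $\frac{2025}{16} \approx 126.56$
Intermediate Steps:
$x{\left(d \right)} = \frac{d + \left(-3 + d\right)^{2}}{2 d}$
$t{\left(A \right)} = \frac{5 A}{4}$ ($t{\left(A \right)} = \frac{6 + \left(-3 + 6\right)^{2}}{2 \cdot 6} A = \frac{1}{2} \cdot \frac{1}{6} \left(6 + 3^{2}\right) A = \frac{1}{2} \cdot \frac{1}{6} \left(6 + 9\right) A = \frac{1}{2} \cdot \frac{1}{6} \cdot 15 A = \frac{5 A}{4}$)
$t^{2}{\left(o{\left(-3 \right)} \right)} = \left(\frac{5 \left(-3\right)^{2}}{4}\right)^{2} = \left(\frac{5}{4} \cdot 9\right)^{2} = \left(\frac{45}{4}\right)^{2} = \frac{2025}{16}$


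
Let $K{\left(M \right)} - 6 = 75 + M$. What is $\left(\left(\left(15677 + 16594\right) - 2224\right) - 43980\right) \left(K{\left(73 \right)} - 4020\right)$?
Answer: $53864978$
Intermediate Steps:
$K{\left(M \right)} = 81 + M$ ($K{\left(M \right)} = 6 + \left(75 + M\right) = 81 + M$)
$\left(\left(\left(15677 + 16594\right) - 2224\right) - 43980\right) \left(K{\left(73 \right)} - 4020\right) = \left(\left(\left(15677 + 16594\right) - 2224\right) - 43980\right) \left(\left(81 + 73\right) - 4020\right) = \left(\left(32271 - 2224\right) - 43980\right) \left(154 - 4020\right) = \left(30047 - 43980\right) \left(-3866\right) = \left(-13933\right) \left(-3866\right) = 53864978$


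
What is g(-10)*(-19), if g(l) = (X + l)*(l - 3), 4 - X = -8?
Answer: 494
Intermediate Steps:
X = 12 (X = 4 - 1*(-8) = 4 + 8 = 12)
g(l) = (-3 + l)*(12 + l) (g(l) = (12 + l)*(l - 3) = (12 + l)*(-3 + l) = (-3 + l)*(12 + l))
g(-10)*(-19) = (-36 + (-10)**2 + 9*(-10))*(-19) = (-36 + 100 - 90)*(-19) = -26*(-19) = 494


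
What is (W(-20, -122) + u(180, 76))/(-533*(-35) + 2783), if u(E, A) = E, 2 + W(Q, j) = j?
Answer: 28/10719 ≈ 0.0026122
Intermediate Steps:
W(Q, j) = -2 + j
(W(-20, -122) + u(180, 76))/(-533*(-35) + 2783) = ((-2 - 122) + 180)/(-533*(-35) + 2783) = (-124 + 180)/(18655 + 2783) = 56/21438 = 56*(1/21438) = 28/10719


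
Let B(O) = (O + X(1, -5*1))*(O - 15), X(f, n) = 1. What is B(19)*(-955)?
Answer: -76400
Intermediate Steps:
B(O) = (1 + O)*(-15 + O) (B(O) = (O + 1)*(O - 15) = (1 + O)*(-15 + O))
B(19)*(-955) = (-15 + 19² - 14*19)*(-955) = (-15 + 361 - 266)*(-955) = 80*(-955) = -76400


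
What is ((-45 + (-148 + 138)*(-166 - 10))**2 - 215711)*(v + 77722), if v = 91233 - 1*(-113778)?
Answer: 770592749762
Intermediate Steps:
v = 205011 (v = 91233 + 113778 = 205011)
((-45 + (-148 + 138)*(-166 - 10))**2 - 215711)*(v + 77722) = ((-45 + (-148 + 138)*(-166 - 10))**2 - 215711)*(205011 + 77722) = ((-45 - 10*(-176))**2 - 215711)*282733 = ((-45 + 1760)**2 - 215711)*282733 = (1715**2 - 215711)*282733 = (2941225 - 215711)*282733 = 2725514*282733 = 770592749762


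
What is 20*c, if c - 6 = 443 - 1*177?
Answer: 5440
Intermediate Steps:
c = 272 (c = 6 + (443 - 1*177) = 6 + (443 - 177) = 6 + 266 = 272)
20*c = 20*272 = 5440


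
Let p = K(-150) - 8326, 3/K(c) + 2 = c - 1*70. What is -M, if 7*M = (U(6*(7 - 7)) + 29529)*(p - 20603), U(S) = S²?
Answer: 9030588309/74 ≈ 1.2203e+8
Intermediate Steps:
K(c) = 3/(-72 + c) (K(c) = 3/(-2 + (c - 1*70)) = 3/(-2 + (c - 70)) = 3/(-2 + (-70 + c)) = 3/(-72 + c))
p = -616125/74 (p = 3/(-72 - 150) - 8326 = 3/(-222) - 8326 = 3*(-1/222) - 8326 = -1/74 - 8326 = -616125/74 ≈ -8326.0)
M = -9030588309/74 (M = (((6*(7 - 7))² + 29529)*(-616125/74 - 20603))/7 = (((6*0)² + 29529)*(-2140747/74))/7 = ((0² + 29529)*(-2140747/74))/7 = ((0 + 29529)*(-2140747/74))/7 = (29529*(-2140747/74))/7 = (⅐)*(-63214118163/74) = -9030588309/74 ≈ -1.2203e+8)
-M = -1*(-9030588309/74) = 9030588309/74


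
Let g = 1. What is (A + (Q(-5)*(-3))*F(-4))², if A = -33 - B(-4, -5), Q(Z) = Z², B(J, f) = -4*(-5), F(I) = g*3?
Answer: 77284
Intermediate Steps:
F(I) = 3 (F(I) = 1*3 = 3)
B(J, f) = 20
A = -53 (A = -33 - 1*20 = -33 - 20 = -53)
(A + (Q(-5)*(-3))*F(-4))² = (-53 + ((-5)²*(-3))*3)² = (-53 + (25*(-3))*3)² = (-53 - 75*3)² = (-53 - 225)² = (-278)² = 77284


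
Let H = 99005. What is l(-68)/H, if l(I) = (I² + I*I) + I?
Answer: 1836/19801 ≈ 0.092723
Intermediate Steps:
l(I) = I + 2*I² (l(I) = (I² + I²) + I = 2*I² + I = I + 2*I²)
l(-68)/H = -68*(1 + 2*(-68))/99005 = -68*(1 - 136)*(1/99005) = -68*(-135)*(1/99005) = 9180*(1/99005) = 1836/19801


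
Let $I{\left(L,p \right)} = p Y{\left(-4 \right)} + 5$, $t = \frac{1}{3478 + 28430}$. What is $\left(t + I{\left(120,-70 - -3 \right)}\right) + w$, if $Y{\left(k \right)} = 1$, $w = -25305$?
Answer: $- \frac{809410235}{31908} \approx -25367.0$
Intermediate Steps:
$t = \frac{1}{31908} \approx 3.134 \cdot 10^{-5}$
$I{\left(L,p \right)} = 5 + p$ ($I{\left(L,p \right)} = p 1 + 5 = p + 5 = 5 + p$)
$\left(t + I{\left(120,-70 - -3 \right)}\right) + w = \left(\frac{1}{31908} + \left(5 - 67\right)\right) - 25305 = \left(\frac{1}{31908} - 62\right) - 25305 = - \frac{1978295}{31908} - 25305 = - \frac{809410235}{31908}$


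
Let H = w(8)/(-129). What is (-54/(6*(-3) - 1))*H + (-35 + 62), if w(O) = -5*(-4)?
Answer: 21699/817 ≈ 26.559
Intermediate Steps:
w(O) = 20
H = -20/129 (H = 20/(-129) = 20*(-1/129) = -20/129 ≈ -0.15504)
(-54/(6*(-3) - 1))*H + (-35 + 62) = -54/(6*(-3) - 1)*(-20/129) + (-35 + 62) = -54/(-18 - 1)*(-20/129) + 27 = -54/(-19)*(-20/129) + 27 = -54*(-1/19)*(-20/129) + 27 = (54/19)*(-20/129) + 27 = -360/817 + 27 = 21699/817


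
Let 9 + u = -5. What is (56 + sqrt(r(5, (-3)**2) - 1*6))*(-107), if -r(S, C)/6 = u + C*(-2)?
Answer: -5992 - 107*sqrt(186) ≈ -7451.3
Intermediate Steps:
u = -14 (u = -9 - 5 = -14)
r(S, C) = 84 + 12*C (r(S, C) = -6*(-14 + C*(-2)) = -6*(-14 - 2*C) = 84 + 12*C)
(56 + sqrt(r(5, (-3)**2) - 1*6))*(-107) = (56 + sqrt((84 + 12*(-3)**2) - 1*6))*(-107) = (56 + sqrt((84 + 12*9) - 6))*(-107) = (56 + sqrt((84 + 108) - 6))*(-107) = (56 + sqrt(192 - 6))*(-107) = (56 + sqrt(186))*(-107) = -5992 - 107*sqrt(186)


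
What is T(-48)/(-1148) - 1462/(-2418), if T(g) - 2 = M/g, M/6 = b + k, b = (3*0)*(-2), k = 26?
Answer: 3362797/5551728 ≈ 0.60572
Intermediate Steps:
b = 0 (b = 0*(-2) = 0)
M = 156 (M = 6*(0 + 26) = 6*26 = 156)
T(g) = 2 + 156/g
T(-48)/(-1148) - 1462/(-2418) = (2 + 156/(-48))/(-1148) - 1462/(-2418) = (2 + 156*(-1/48))*(-1/1148) - 1462*(-1/2418) = (2 - 13/4)*(-1/1148) + 731/1209 = -5/4*(-1/1148) + 731/1209 = 5/4592 + 731/1209 = 3362797/5551728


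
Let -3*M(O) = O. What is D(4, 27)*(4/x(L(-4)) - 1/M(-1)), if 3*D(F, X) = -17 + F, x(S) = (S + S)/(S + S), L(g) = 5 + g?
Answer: -13/3 ≈ -4.3333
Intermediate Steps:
M(O) = -O/3
x(S) = 1 (x(S) = (2*S)/((2*S)) = (2*S)*(1/(2*S)) = 1)
D(F, X) = -17/3 + F/3 (D(F, X) = (-17 + F)/3 = -17/3 + F/3)
D(4, 27)*(4/x(L(-4)) - 1/M(-1)) = (-17/3 + (1/3)*4)*(4/1 - 1/((-1/3*(-1)))) = (-17/3 + 4/3)*(4*1 - 1/1/3) = -13*(4 - 1*3)/3 = -13*(4 - 3)/3 = -13/3*1 = -13/3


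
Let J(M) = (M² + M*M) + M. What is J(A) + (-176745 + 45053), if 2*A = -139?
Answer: -122101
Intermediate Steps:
A = -139/2 (A = (½)*(-139) = -139/2 ≈ -69.500)
J(M) = M + 2*M² (J(M) = (M² + M²) + M = 2*M² + M = M + 2*M²)
J(A) + (-176745 + 45053) = -139*(1 + 2*(-139/2))/2 + (-176745 + 45053) = -139*(1 - 139)/2 - 131692 = -139/2*(-138) - 131692 = 9591 - 131692 = -122101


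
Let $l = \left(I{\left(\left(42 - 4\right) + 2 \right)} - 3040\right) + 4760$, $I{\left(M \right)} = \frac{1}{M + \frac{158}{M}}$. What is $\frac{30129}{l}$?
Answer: $\frac{26483391}{1511900} \approx 17.517$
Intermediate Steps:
$l = \frac{1511900}{879}$ ($l = \left(\frac{\left(42 - 4\right) + 2}{158 + \left(\left(42 - 4\right) + 2\right)^{2}} - 3040\right) + 4760 = \left(\frac{38 + 2}{158 + \left(38 + 2\right)^{2}} - 3040\right) + 4760 = \left(\frac{40}{158 + 40^{2}} - 3040\right) + 4760 = \left(\frac{40}{158 + 1600} - 3040\right) + 4760 = \left(\frac{40}{1758} - 3040\right) + 4760 = \left(40 \cdot \frac{1}{1758} - 3040\right) + 4760 = \left(\frac{20}{879} - 3040\right) + 4760 = - \frac{2672140}{879} + 4760 = \frac{1511900}{879} \approx 1720.0$)
$\frac{30129}{l} = \frac{30129}{\frac{1511900}{879}} = 30129 \cdot \frac{879}{1511900} = \frac{26483391}{1511900}$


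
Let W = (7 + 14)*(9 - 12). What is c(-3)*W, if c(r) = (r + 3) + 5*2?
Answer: -630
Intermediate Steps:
c(r) = 13 + r (c(r) = (3 + r) + 10 = 13 + r)
W = -63 (W = 21*(-3) = -63)
c(-3)*W = (13 - 3)*(-63) = 10*(-63) = -630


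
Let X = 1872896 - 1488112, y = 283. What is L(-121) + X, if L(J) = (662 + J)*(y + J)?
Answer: 472426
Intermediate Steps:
X = 384784
L(J) = (283 + J)*(662 + J) (L(J) = (662 + J)*(283 + J) = (283 + J)*(662 + J))
L(-121) + X = (187346 + (-121)² + 945*(-121)) + 384784 = (187346 + 14641 - 114345) + 384784 = 87642 + 384784 = 472426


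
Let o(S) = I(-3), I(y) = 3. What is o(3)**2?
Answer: 9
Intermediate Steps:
o(S) = 3
o(3)**2 = 3**2 = 9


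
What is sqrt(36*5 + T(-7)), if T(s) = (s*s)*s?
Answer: I*sqrt(163) ≈ 12.767*I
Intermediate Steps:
T(s) = s**3 (T(s) = s**2*s = s**3)
sqrt(36*5 + T(-7)) = sqrt(36*5 + (-7)**3) = sqrt(180 - 343) = sqrt(-163) = I*sqrt(163)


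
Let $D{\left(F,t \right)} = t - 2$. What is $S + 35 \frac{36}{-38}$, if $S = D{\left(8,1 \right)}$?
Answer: $- \frac{649}{19} \approx -34.158$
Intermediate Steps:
$D{\left(F,t \right)} = -2 + t$ ($D{\left(F,t \right)} = t - 2 = -2 + t$)
$S = -1$ ($S = -2 + 1 = -1$)
$S + 35 \frac{36}{-38} = -1 + 35 \frac{36}{-38} = -1 + 35 \cdot 36 \left(- \frac{1}{38}\right) = -1 + 35 \left(- \frac{18}{19}\right) = -1 - \frac{630}{19} = - \frac{649}{19}$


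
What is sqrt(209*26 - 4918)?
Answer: 2*sqrt(129) ≈ 22.716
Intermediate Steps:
sqrt(209*26 - 4918) = sqrt(5434 - 4918) = sqrt(516) = 2*sqrt(129)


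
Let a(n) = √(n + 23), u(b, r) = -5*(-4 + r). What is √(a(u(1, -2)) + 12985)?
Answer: √(12985 + √53) ≈ 113.98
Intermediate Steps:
u(b, r) = 20 - 5*r
a(n) = √(23 + n)
√(a(u(1, -2)) + 12985) = √(√(23 + (20 - 5*(-2))) + 12985) = √(√(23 + (20 + 10)) + 12985) = √(√(23 + 30) + 12985) = √(√53 + 12985) = √(12985 + √53)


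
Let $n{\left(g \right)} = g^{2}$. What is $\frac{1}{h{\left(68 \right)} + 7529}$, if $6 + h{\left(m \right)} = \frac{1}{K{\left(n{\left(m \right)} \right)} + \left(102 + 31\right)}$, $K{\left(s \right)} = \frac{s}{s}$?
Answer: $\frac{134}{1008083} \approx 0.00013293$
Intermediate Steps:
$K{\left(s \right)} = 1$
$h{\left(m \right)} = - \frac{803}{134}$ ($h{\left(m \right)} = -6 + \frac{1}{1 + \left(102 + 31\right)} = -6 + \frac{1}{1 + 133} = -6 + \frac{1}{134} = - \frac{803}{134}$)
$\frac{1}{h{\left(68 \right)} + 7529} = \frac{1}{- \frac{803}{134} + 7529} = \frac{1}{\frac{1008083}{134}} = \frac{134}{1008083}$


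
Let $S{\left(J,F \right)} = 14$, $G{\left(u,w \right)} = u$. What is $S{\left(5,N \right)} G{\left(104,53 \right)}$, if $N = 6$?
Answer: $1456$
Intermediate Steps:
$S{\left(5,N \right)} G{\left(104,53 \right)} = 14 \cdot 104 = 1456$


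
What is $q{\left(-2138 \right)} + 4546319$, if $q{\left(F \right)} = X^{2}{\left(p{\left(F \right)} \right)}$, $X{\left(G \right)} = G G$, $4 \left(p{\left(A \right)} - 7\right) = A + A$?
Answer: $1272036634655$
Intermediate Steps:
$p{\left(A \right)} = 7 + \frac{A}{2}$ ($p{\left(A \right)} = 7 + \frac{A + A}{4} = 7 + \frac{2 A}{4} = 7 + \frac{A}{2}$)
$X{\left(G \right)} = G^{2}$
$q{\left(F \right)} = \left(7 + \frac{F}{2}\right)^{4}$ ($q{\left(F \right)} = \left(\left(7 + \frac{F}{2}\right)^{2}\right)^{2} = \left(7 + \frac{F}{2}\right)^{4}$)
$q{\left(-2138 \right)} + 4546319 = \frac{\left(14 - 2138\right)^{4}}{16} + 4546319 = \frac{\left(-2124\right)^{4}}{16} + 4546319 = \frac{1}{16} \cdot 20352513413376 + 4546319 = 1272032088336 + 4546319 = 1272036634655$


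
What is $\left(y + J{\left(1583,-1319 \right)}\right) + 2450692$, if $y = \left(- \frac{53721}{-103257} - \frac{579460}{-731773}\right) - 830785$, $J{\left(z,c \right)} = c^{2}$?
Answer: $\frac{4029506562833827}{1199375947} \approx 3.3597 \cdot 10^{6}$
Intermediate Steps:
$y = - \frac{996421972400164}{1199375947}$ ($y = \left(\left(-53721\right) \left(- \frac{1}{103257}\right) - - \frac{82780}{104539}\right) - 830785 = \left(\frac{5969}{11473} + \frac{82780}{104539}\right) - 830785 = \frac{1573728231}{1199375947} - 830785 = - \frac{996421972400164}{1199375947} \approx -8.3078 \cdot 10^{5}$)
$\left(y + J{\left(1583,-1319 \right)}\right) + 2450692 = \left(- \frac{996421972400164}{1199375947} + \left(-1319\right)^{2}\right) + 2450692 = \left(- \frac{996421972400164}{1199375947} + 1739761\right) + 2450692 = \frac{1090205524528503}{1199375947} + 2450692 = \frac{4029506562833827}{1199375947}$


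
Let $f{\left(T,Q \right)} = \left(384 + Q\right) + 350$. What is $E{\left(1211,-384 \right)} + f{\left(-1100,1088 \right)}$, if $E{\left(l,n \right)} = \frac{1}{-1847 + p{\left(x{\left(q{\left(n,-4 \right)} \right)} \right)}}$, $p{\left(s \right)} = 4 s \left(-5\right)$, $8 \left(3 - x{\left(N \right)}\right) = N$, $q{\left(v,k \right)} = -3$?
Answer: $\frac{6976436}{3829} \approx 1822.0$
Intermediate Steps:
$x{\left(N \right)} = 3 - \frac{N}{8}$
$p{\left(s \right)} = - 20 s$
$f{\left(T,Q \right)} = 734 + Q$
$E{\left(l,n \right)} = - \frac{2}{3829}$ ($E{\left(l,n \right)} = \frac{1}{-1847 - 20 \left(3 - - \frac{3}{8}\right)} = \frac{1}{-1847 - 20 \left(3 + \frac{3}{8}\right)} = \frac{1}{-1847 - \frac{135}{2}} = \frac{1}{- \frac{3829}{2}} = - \frac{2}{3829}$)
$E{\left(1211,-384 \right)} + f{\left(-1100,1088 \right)} = - \frac{2}{3829} + \left(734 + 1088\right) = - \frac{2}{3829} + 1822 = \frac{6976436}{3829}$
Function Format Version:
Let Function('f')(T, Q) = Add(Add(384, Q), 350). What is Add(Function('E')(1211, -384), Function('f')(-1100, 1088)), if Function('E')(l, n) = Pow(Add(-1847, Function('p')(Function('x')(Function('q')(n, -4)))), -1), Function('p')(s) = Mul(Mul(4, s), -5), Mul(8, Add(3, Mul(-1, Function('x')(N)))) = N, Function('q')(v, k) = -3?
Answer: Rational(6976436, 3829) ≈ 1822.0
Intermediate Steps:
Function('x')(N) = Add(3, Mul(Rational(-1, 8), N))
Function('p')(s) = Mul(-20, s)
Function('f')(T, Q) = Add(734, Q)
Function('E')(l, n) = Rational(-2, 3829) (Function('E')(l, n) = Pow(Add(-1847, Mul(-20, Add(3, Mul(Rational(-1, 8), -3)))), -1) = Pow(Add(-1847, Mul(-20, Add(3, Rational(3, 8)))), -1) = Pow(Add(-1847, Mul(-20, Rational(27, 8))), -1) = Pow(Add(-1847, Rational(-135, 2)), -1) = Pow(Rational(-3829, 2), -1) = Rational(-2, 3829))
Add(Function('E')(1211, -384), Function('f')(-1100, 1088)) = Add(Rational(-2, 3829), Add(734, 1088)) = Add(Rational(-2, 3829), 1822) = Rational(6976436, 3829)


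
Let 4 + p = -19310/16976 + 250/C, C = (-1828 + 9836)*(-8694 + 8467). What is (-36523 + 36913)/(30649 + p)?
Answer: 50146272176/3940193495239 ≈ 0.012727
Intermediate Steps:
C = -1817816 (C = 8008*(-227) = -1817816)
p = -9908953039/1928702776 (p = -4 + (-19310/16976 + 250/(-1817816)) = -4 + (-19310*1/16976 + 250*(-1/1817816)) = -4 + (-9655/8488 - 125/908908) = -4 - 2194141935/1928702776 = -9908953039/1928702776 ≈ -5.1376)
(-36523 + 36913)/(30649 + p) = (-36523 + 36913)/(30649 - 9908953039/1928702776) = 390/(59102902428585/1928702776) = 390*(1928702776/59102902428585) = 50146272176/3940193495239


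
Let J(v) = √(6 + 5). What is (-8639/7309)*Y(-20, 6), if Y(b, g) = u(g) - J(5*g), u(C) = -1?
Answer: 8639/7309 + 8639*√11/7309 ≈ 5.1021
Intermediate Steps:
J(v) = √11
Y(b, g) = -1 - √11
(-8639/7309)*Y(-20, 6) = (-8639/7309)*(-1 - √11) = (-8639*1/7309)*(-1 - √11) = -8639*(-1 - √11)/7309 = 8639/7309 + 8639*√11/7309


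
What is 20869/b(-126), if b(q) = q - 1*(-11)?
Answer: -20869/115 ≈ -181.47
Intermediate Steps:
b(q) = 11 + q (b(q) = q + 11 = 11 + q)
20869/b(-126) = 20869/(11 - 126) = 20869/(-115) = 20869*(-1/115) = -20869/115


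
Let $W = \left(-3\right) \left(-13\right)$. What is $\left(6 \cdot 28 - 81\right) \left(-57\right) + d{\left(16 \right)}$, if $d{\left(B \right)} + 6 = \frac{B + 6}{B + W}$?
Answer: $- \frac{24823}{5} \approx -4964.6$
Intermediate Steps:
$W = 39$
$d{\left(B \right)} = -6 + \frac{6 + B}{39 + B}$ ($d{\left(B \right)} = -6 + \frac{B + 6}{B + 39} = -6 + \frac{6 + B}{39 + B}$)
$\left(6 \cdot 28 - 81\right) \left(-57\right) + d{\left(16 \right)} = \left(6 \cdot 28 - 81\right) \left(-57\right) + \frac{-228 - 80}{39 + 16} = \left(168 - 81\right) \left(-57\right) + \frac{-228 - 80}{55} = 87 \left(-57\right) + \frac{1}{55} \left(-308\right) = -4959 - \frac{28}{5} = - \frac{24823}{5}$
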